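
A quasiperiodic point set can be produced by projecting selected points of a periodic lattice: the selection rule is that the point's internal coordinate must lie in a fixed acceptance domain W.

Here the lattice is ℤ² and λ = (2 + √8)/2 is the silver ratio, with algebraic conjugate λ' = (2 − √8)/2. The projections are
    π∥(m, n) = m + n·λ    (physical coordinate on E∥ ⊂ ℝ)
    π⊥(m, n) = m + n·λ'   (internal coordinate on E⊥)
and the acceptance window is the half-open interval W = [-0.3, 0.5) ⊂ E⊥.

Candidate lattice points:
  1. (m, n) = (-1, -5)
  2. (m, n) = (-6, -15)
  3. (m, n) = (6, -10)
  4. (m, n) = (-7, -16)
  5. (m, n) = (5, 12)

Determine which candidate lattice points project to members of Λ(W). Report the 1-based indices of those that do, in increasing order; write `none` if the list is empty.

2, 5

Compute λ' = (2−√8)/2 = -0.4142, so π⊥(m,n) = m -0.4142·n.
[1] lift (-1,-5): star map gives 1.0711; window check -0.3 ≤ 1.0711 < 0.5 is false → out
[2] lift (-6,-15): star map gives 0.2132; window check -0.3 ≤ 0.2132 < 0.5 is true → IN Λ
[3] lift (6,-10): star map gives 10.1421; window check -0.3 ≤ 10.1421 < 0.5 is false → out
[4] lift (-7,-16): star map gives -0.3726; window check -0.3 ≤ -0.3726 < 0.5 is false → out
[5] lift (5,12): star map gives 0.0294; window check -0.3 ≤ 0.0294 < 0.5 is true → IN Λ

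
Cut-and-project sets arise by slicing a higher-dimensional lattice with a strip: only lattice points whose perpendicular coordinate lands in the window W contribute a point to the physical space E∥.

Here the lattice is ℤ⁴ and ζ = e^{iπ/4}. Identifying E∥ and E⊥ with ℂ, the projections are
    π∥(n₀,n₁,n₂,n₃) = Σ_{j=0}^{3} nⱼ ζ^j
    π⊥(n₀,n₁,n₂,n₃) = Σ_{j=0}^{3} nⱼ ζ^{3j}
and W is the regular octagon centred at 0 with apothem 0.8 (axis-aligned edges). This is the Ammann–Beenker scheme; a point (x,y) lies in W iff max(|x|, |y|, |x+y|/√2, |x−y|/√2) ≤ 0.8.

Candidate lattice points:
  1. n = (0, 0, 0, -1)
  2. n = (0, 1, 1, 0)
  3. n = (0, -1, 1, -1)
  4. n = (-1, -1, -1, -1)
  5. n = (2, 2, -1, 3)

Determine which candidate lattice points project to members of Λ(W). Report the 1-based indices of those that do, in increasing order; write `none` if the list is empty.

2

Internal map: ζ^{3j} for j=0..3 gives (1,0), (−√2/2,√2/2), (0,−1), (√2/2,√2/2).
#1 (0, 0, 0, -1): internal (-0.70711, -0.70711); octagon support 1.00000 vs apothem 0.8 → ∉ W
#2 (0, 1, 1, 0): internal (-0.70711, -0.29289); octagon support 0.70711 vs apothem 0.8 → ∈ W
#3 (0, -1, 1, -1): internal (0.00000, -2.41421); octagon support 2.41421 vs apothem 0.8 → ∉ W
#4 (-1, -1, -1, -1): internal (-1.00000, -0.41421); octagon support 1.00000 vs apothem 0.8 → ∉ W
#5 (2, 2, -1, 3): internal (2.70711, 4.53553); octagon support 5.12132 vs apothem 0.8 → ∉ W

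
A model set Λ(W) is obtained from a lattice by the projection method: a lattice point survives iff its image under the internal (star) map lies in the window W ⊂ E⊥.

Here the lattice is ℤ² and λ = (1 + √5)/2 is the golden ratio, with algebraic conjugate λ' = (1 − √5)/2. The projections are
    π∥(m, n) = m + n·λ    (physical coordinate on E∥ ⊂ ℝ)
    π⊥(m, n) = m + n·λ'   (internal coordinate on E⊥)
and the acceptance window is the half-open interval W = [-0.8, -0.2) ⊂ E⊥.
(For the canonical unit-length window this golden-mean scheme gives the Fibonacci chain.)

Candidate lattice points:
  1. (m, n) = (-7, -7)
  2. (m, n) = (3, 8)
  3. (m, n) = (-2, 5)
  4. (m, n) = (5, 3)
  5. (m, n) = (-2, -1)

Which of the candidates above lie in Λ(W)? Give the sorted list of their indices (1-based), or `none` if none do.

Compute λ' = (1−√5)/2 = -0.6180, so π⊥(m,n) = m -0.6180·n.
[1] lift (-7,-7): star map gives -2.6738; window check -0.8 ≤ -2.6738 < -0.2 is false → out
[2] lift (3,8): star map gives -1.9443; window check -0.8 ≤ -1.9443 < -0.2 is false → out
[3] lift (-2,5): star map gives -5.0902; window check -0.8 ≤ -5.0902 < -0.2 is false → out
[4] lift (5,3): star map gives 3.1459; window check -0.8 ≤ 3.1459 < -0.2 is false → out
[5] lift (-2,-1): star map gives -1.3820; window check -0.8 ≤ -1.3820 < -0.2 is false → out

none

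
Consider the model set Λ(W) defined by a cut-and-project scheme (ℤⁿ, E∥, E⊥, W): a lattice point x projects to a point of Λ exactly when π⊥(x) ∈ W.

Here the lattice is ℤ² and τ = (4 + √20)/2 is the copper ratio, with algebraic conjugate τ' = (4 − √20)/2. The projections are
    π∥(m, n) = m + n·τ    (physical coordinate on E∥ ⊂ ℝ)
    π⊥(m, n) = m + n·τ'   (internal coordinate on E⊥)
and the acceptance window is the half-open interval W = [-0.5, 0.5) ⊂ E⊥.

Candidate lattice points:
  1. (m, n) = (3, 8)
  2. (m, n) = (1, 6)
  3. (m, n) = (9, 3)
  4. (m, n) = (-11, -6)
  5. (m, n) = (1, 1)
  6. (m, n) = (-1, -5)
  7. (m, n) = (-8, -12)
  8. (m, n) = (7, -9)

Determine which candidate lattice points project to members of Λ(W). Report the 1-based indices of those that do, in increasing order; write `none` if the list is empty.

Numerically τ ≈ 4.236068 and τ' = −1/τ ≈ -0.236068.
candidate 1: (m,n)=(3,8) → π∥ = 3+8·τ ≈ 36.888544, π⊥ = 3+8·τ' ≈ 1.111456 ∉ [-0.5, 0.5) ⇒ out
candidate 2: (m,n)=(1,6) → π∥ = 1+6·τ ≈ 26.416408, π⊥ = 1+6·τ' ≈ -0.416408 ∈ [-0.5, 0.5) ⇒ IN Λ
candidate 3: (m,n)=(9,3) → π∥ = 9+3·τ ≈ 21.708204, π⊥ = 9+3·τ' ≈ 8.291796 ∉ [-0.5, 0.5) ⇒ out
candidate 4: (m,n)=(-11,-6) → π∥ = -11-6·τ ≈ -36.416408, π⊥ = -11-6·τ' ≈ -9.583592 ∉ [-0.5, 0.5) ⇒ out
candidate 5: (m,n)=(1,1) → π∥ = 1+1·τ ≈ 5.236068, π⊥ = 1+1·τ' ≈ 0.763932 ∉ [-0.5, 0.5) ⇒ out
candidate 6: (m,n)=(-1,-5) → π∥ = -1-5·τ ≈ -22.180340, π⊥ = -1-5·τ' ≈ 0.180340 ∈ [-0.5, 0.5) ⇒ IN Λ
candidate 7: (m,n)=(-8,-12) → π∥ = -8-12·τ ≈ -58.832816, π⊥ = -8-12·τ' ≈ -5.167184 ∉ [-0.5, 0.5) ⇒ out
candidate 8: (m,n)=(7,-9) → π∥ = 7-9·τ ≈ -31.124612, π⊥ = 7-9·τ' ≈ 9.124612 ∉ [-0.5, 0.5) ⇒ out

2, 6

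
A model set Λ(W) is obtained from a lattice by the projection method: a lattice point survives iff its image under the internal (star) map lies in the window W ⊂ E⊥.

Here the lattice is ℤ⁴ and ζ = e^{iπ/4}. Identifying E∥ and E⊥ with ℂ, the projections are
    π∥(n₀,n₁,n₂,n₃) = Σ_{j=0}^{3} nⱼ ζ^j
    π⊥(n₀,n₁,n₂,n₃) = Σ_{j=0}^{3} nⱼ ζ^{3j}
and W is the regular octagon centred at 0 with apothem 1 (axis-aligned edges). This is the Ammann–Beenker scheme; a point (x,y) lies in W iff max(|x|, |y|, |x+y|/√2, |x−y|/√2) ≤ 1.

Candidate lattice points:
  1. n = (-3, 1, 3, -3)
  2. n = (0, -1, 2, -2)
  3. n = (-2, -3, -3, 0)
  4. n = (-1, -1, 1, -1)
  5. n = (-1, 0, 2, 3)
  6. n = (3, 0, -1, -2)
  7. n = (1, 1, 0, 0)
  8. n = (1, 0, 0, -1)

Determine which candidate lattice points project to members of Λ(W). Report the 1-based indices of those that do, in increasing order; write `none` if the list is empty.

3, 7, 8

Internal map: ζ^{3j} for j=0..3 gives (1,0), (−√2/2,√2/2), (0,−1), (√2/2,√2/2).
#1 (-3, 1, 3, -3): internal (-5.82843, -4.41421); octagon support 7.24264 vs apothem 1 → ∉ W
#2 (0, -1, 2, -2): internal (-0.70711, -4.12132); octagon support 4.12132 vs apothem 1 → ∉ W
#3 (-2, -3, -3, 0): internal (0.12132, 0.87868); octagon support 0.87868 vs apothem 1 → ∈ W
#4 (-1, -1, 1, -1): internal (-1.00000, -2.41421); octagon support 2.41421 vs apothem 1 → ∉ W
#5 (-1, 0, 2, 3): internal (1.12132, 0.12132); octagon support 1.12132 vs apothem 1 → ∉ W
#6 (3, 0, -1, -2): internal (1.58579, -0.41421); octagon support 1.58579 vs apothem 1 → ∉ W
#7 (1, 1, 0, 0): internal (0.29289, 0.70711); octagon support 0.70711 vs apothem 1 → ∈ W
#8 (1, 0, 0, -1): internal (0.29289, -0.70711); octagon support 0.70711 vs apothem 1 → ∈ W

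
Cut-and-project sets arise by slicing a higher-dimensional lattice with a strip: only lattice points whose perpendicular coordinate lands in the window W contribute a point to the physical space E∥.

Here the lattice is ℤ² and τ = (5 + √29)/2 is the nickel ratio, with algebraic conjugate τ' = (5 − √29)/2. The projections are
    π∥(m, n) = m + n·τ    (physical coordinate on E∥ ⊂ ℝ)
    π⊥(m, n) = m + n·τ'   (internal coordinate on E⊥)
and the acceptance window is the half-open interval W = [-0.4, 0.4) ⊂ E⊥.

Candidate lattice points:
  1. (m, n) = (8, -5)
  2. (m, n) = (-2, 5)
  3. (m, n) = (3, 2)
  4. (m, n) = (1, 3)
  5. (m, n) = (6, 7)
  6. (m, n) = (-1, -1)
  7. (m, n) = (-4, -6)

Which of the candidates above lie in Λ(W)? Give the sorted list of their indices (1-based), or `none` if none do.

none

Numerically τ ≈ 5.1926 and τ' = −1/τ ≈ -0.1926.
candidate 1: (m,n)=(8,-5) → π∥ = 8-5·τ ≈ -17.9629, π⊥ = 8-5·τ' ≈ 8.9629 ∉ [-0.4, 0.4) ⇒ out
candidate 2: (m,n)=(-2,5) → π∥ = -2+5·τ ≈ 23.9629, π⊥ = -2+5·τ' ≈ -2.9629 ∉ [-0.4, 0.4) ⇒ out
candidate 3: (m,n)=(3,2) → π∥ = 3+2·τ ≈ 13.3852, π⊥ = 3+2·τ' ≈ 2.6148 ∉ [-0.4, 0.4) ⇒ out
candidate 4: (m,n)=(1,3) → π∥ = 1+3·τ ≈ 16.5777, π⊥ = 1+3·τ' ≈ 0.4223 ∉ [-0.4, 0.4) ⇒ out
candidate 5: (m,n)=(6,7) → π∥ = 6+7·τ ≈ 42.3481, π⊥ = 6+7·τ' ≈ 4.6519 ∉ [-0.4, 0.4) ⇒ out
candidate 6: (m,n)=(-1,-1) → π∥ = -1-1·τ ≈ -6.1926, π⊥ = -1-1·τ' ≈ -0.8074 ∉ [-0.4, 0.4) ⇒ out
candidate 7: (m,n)=(-4,-6) → π∥ = -4-6·τ ≈ -35.1555, π⊥ = -4-6·τ' ≈ -2.8445 ∉ [-0.4, 0.4) ⇒ out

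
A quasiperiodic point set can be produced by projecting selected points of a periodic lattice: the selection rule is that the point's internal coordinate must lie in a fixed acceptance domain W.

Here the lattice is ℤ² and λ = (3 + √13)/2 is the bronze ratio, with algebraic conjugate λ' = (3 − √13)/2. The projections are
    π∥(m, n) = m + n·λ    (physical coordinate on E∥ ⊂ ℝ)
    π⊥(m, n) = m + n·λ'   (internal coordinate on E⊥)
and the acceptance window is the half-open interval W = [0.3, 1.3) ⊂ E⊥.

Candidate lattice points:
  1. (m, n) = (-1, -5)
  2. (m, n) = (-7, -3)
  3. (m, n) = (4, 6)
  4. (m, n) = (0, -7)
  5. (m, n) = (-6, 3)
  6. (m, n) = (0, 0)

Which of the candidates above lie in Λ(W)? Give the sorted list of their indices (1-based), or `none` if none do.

Compute λ' = (3−√13)/2 = -0.30278, so π⊥(m,n) = m -0.30278·n.
[1] lift (-1,-5): star map gives 0.51388; window check 0.3 ≤ 0.51388 < 1.3 is true → IN Λ
[2] lift (-7,-3): star map gives -6.09167; window check 0.3 ≤ -6.09167 < 1.3 is false → out
[3] lift (4,6): star map gives 2.18335; window check 0.3 ≤ 2.18335 < 1.3 is false → out
[4] lift (0,-7): star map gives 2.11943; window check 0.3 ≤ 2.11943 < 1.3 is false → out
[5] lift (-6,3): star map gives -6.90833; window check 0.3 ≤ -6.90833 < 1.3 is false → out
[6] lift (0,0): star map gives 0.00000; window check 0.3 ≤ 0.00000 < 1.3 is false → out

1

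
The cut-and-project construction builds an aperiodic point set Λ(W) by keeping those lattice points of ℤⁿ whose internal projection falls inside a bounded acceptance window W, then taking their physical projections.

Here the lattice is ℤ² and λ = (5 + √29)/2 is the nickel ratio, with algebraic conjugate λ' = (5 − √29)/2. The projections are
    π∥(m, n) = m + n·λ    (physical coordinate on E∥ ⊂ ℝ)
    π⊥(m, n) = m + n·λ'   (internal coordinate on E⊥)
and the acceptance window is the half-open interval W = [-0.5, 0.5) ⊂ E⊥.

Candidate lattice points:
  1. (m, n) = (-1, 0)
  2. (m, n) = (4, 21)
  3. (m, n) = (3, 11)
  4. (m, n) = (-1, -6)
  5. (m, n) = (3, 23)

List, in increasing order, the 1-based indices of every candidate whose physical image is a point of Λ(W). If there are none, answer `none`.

λ' = (5−√29)/2 ≈ -0.192582.
[1] lift (-1,0): star map gives -1.000000; window check -0.5 ≤ -1.000000 < 0.5 is false → out
[2] lift (4,21): star map gives -0.044230; window check -0.5 ≤ -0.044230 < 0.5 is true → IN Λ
[3] lift (3,11): star map gives 0.881594; window check -0.5 ≤ 0.881594 < 0.5 is false → out
[4] lift (-1,-6): star map gives 0.155494; window check -0.5 ≤ 0.155494 < 0.5 is true → IN Λ
[5] lift (3,23): star map gives -1.429395; window check -0.5 ≤ -1.429395 < 0.5 is false → out

2, 4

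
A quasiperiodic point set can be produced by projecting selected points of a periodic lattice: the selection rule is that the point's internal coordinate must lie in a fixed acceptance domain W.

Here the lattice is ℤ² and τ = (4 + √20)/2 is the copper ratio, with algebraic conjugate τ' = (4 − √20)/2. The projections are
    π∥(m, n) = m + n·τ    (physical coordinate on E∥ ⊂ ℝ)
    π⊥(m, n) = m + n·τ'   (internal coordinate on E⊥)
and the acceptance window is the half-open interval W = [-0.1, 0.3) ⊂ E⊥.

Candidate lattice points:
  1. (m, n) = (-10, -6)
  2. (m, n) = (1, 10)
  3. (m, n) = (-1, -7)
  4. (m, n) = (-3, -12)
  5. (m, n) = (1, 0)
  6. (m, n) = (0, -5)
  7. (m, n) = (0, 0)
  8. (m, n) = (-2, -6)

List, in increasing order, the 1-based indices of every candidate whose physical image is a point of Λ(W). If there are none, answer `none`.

Numerically τ ≈ 4.236068 and τ' = −1/τ ≈ -0.236068.
candidate 1: (m,n)=(-10,-6) → π∥ = -10-6·τ ≈ -35.416408, π⊥ = -10-6·τ' ≈ -8.583592 ∉ [-0.1, 0.3) ⇒ out
candidate 2: (m,n)=(1,10) → π∥ = 1+10·τ ≈ 43.360680, π⊥ = 1+10·τ' ≈ -1.360680 ∉ [-0.1, 0.3) ⇒ out
candidate 3: (m,n)=(-1,-7) → π∥ = -1-7·τ ≈ -30.652476, π⊥ = -1-7·τ' ≈ 0.652476 ∉ [-0.1, 0.3) ⇒ out
candidate 4: (m,n)=(-3,-12) → π∥ = -3-12·τ ≈ -53.832816, π⊥ = -3-12·τ' ≈ -0.167184 ∉ [-0.1, 0.3) ⇒ out
candidate 5: (m,n)=(1,0) → π∥ = 1+0·τ ≈ 1.000000, π⊥ = 1+0·τ' ≈ 1.000000 ∉ [-0.1, 0.3) ⇒ out
candidate 6: (m,n)=(0,-5) → π∥ = 0-5·τ ≈ -21.180340, π⊥ = 0-5·τ' ≈ 1.180340 ∉ [-0.1, 0.3) ⇒ out
candidate 7: (m,n)=(0,0) → π∥ = 0+0·τ ≈ 0.000000, π⊥ = 0+0·τ' ≈ 0.000000 ∈ [-0.1, 0.3) ⇒ IN Λ
candidate 8: (m,n)=(-2,-6) → π∥ = -2-6·τ ≈ -27.416408, π⊥ = -2-6·τ' ≈ -0.583592 ∉ [-0.1, 0.3) ⇒ out

7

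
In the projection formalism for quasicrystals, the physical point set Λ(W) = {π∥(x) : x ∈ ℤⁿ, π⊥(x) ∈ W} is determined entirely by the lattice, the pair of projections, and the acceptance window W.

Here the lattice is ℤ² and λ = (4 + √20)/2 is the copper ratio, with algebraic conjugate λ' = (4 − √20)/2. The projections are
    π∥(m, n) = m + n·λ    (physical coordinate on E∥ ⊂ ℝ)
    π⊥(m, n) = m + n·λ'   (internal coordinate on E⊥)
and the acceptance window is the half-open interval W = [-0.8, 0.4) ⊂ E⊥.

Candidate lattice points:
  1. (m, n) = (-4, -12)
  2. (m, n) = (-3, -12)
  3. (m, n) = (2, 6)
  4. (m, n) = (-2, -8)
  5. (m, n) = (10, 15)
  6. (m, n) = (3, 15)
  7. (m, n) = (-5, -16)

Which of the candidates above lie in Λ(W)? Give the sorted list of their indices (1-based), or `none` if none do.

Compute λ' = (4−√20)/2 = -0.2361, so π⊥(m,n) = m -0.2361·n.
[1] lift (-4,-12): star map gives -1.1672; window check -0.8 ≤ -1.1672 < 0.4 is false → out
[2] lift (-3,-12): star map gives -0.1672; window check -0.8 ≤ -0.1672 < 0.4 is true → IN Λ
[3] lift (2,6): star map gives 0.5836; window check -0.8 ≤ 0.5836 < 0.4 is false → out
[4] lift (-2,-8): star map gives -0.1115; window check -0.8 ≤ -0.1115 < 0.4 is true → IN Λ
[5] lift (10,15): star map gives 6.4590; window check -0.8 ≤ 6.4590 < 0.4 is false → out
[6] lift (3,15): star map gives -0.5410; window check -0.8 ≤ -0.5410 < 0.4 is true → IN Λ
[7] lift (-5,-16): star map gives -1.2229; window check -0.8 ≤ -1.2229 < 0.4 is false → out

2, 4, 6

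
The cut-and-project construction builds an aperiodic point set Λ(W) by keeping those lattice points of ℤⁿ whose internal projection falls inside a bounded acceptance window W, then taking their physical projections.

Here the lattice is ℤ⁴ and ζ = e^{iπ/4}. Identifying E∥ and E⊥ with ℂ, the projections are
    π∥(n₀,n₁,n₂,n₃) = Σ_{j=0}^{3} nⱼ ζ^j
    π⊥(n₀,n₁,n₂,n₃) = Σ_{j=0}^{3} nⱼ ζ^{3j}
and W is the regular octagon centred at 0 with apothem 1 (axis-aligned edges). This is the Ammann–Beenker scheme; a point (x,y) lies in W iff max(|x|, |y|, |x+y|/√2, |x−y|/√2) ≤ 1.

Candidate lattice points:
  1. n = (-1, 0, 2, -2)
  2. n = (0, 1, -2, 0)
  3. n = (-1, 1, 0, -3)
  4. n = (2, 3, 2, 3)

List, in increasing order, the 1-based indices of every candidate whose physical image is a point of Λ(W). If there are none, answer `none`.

Internal map: ζ^{3j} for j=0..3 gives (1,0), (−√2/2,√2/2), (0,−1), (√2/2,√2/2).
#1 (-1, 0, 2, -2): internal (-2.414214, -3.414214); octagon support 4.121320 vs apothem 1 → ∉ W
#2 (0, 1, -2, 0): internal (-0.707107, 2.707107); octagon support 2.707107 vs apothem 1 → ∉ W
#3 (-1, 1, 0, -3): internal (-3.828427, -1.414214); octagon support 3.828427 vs apothem 1 → ∉ W
#4 (2, 3, 2, 3): internal (2.000000, 2.242641); octagon support 3.000000 vs apothem 1 → ∉ W

none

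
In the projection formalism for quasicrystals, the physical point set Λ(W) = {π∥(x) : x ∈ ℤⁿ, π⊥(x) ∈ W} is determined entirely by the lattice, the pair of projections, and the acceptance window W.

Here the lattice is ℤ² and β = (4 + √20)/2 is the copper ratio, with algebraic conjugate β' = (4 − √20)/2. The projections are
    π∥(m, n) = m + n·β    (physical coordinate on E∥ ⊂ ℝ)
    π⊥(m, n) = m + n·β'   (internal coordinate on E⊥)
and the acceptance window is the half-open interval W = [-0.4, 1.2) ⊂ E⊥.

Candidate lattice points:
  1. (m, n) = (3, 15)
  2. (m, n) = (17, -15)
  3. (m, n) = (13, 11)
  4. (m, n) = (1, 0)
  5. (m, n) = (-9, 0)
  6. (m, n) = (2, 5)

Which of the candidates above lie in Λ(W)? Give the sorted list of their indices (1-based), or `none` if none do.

4, 6

Compute β' = (4−√20)/2 = -0.23607, so π⊥(m,n) = m -0.23607·n.
candidate 1: (m,n)=(3,15) → π∥ = 3+15·β ≈ 66.54102, π⊥ = 3+15·β' ≈ -0.54102 ∉ [-0.4, 1.2) ⇒ out
candidate 2: (m,n)=(17,-15) → π∥ = 17-15·β ≈ -46.54102, π⊥ = 17-15·β' ≈ 20.54102 ∉ [-0.4, 1.2) ⇒ out
candidate 3: (m,n)=(13,11) → π∥ = 13+11·β ≈ 59.59675, π⊥ = 13+11·β' ≈ 10.40325 ∉ [-0.4, 1.2) ⇒ out
candidate 4: (m,n)=(1,0) → π∥ = 1+0·β ≈ 1.00000, π⊥ = 1+0·β' ≈ 1.00000 ∈ [-0.4, 1.2) ⇒ IN Λ
candidate 5: (m,n)=(-9,0) → π∥ = -9+0·β ≈ -9.00000, π⊥ = -9+0·β' ≈ -9.00000 ∉ [-0.4, 1.2) ⇒ out
candidate 6: (m,n)=(2,5) → π∥ = 2+5·β ≈ 23.18034, π⊥ = 2+5·β' ≈ 0.81966 ∈ [-0.4, 1.2) ⇒ IN Λ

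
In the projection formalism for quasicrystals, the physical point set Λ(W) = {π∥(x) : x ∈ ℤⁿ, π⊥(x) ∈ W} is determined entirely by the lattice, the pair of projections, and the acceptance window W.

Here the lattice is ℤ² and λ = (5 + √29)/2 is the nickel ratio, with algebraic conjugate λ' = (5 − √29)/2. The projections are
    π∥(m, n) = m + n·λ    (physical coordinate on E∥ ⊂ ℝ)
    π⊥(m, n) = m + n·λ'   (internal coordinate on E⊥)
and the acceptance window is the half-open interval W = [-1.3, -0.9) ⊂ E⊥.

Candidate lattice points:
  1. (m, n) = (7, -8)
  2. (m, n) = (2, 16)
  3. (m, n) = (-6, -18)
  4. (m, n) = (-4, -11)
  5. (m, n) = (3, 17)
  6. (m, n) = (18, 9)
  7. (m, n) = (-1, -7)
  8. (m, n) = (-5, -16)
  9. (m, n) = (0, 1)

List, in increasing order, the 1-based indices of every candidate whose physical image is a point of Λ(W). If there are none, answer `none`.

2

λ' = (5−√29)/2 ≈ -0.1926.
candidate 1: (m,n)=(7,-8) → π∥ = 7-8·λ ≈ -34.5407, π⊥ = 7-8·λ' ≈ 8.5407 ∉ [-1.3, -0.9) ⇒ out
candidate 2: (m,n)=(2,16) → π∥ = 2+16·λ ≈ 85.0813, π⊥ = 2+16·λ' ≈ -1.0813 ∈ [-1.3, -0.9) ⇒ IN Λ
candidate 3: (m,n)=(-6,-18) → π∥ = -6-18·λ ≈ -99.4665, π⊥ = -6-18·λ' ≈ -2.5335 ∉ [-1.3, -0.9) ⇒ out
candidate 4: (m,n)=(-4,-11) → π∥ = -4-11·λ ≈ -61.1184, π⊥ = -4-11·λ' ≈ -1.8816 ∉ [-1.3, -0.9) ⇒ out
candidate 5: (m,n)=(3,17) → π∥ = 3+17·λ ≈ 91.2739, π⊥ = 3+17·λ' ≈ -0.2739 ∉ [-1.3, -0.9) ⇒ out
candidate 6: (m,n)=(18,9) → π∥ = 18+9·λ ≈ 64.7332, π⊥ = 18+9·λ' ≈ 16.2668 ∉ [-1.3, -0.9) ⇒ out
candidate 7: (m,n)=(-1,-7) → π∥ = -1-7·λ ≈ -37.3481, π⊥ = -1-7·λ' ≈ 0.3481 ∉ [-1.3, -0.9) ⇒ out
candidate 8: (m,n)=(-5,-16) → π∥ = -5-16·λ ≈ -88.0813, π⊥ = -5-16·λ' ≈ -1.9187 ∉ [-1.3, -0.9) ⇒ out
candidate 9: (m,n)=(0,1) → π∥ = 0+1·λ ≈ 5.1926, π⊥ = 0+1·λ' ≈ -0.1926 ∉ [-1.3, -0.9) ⇒ out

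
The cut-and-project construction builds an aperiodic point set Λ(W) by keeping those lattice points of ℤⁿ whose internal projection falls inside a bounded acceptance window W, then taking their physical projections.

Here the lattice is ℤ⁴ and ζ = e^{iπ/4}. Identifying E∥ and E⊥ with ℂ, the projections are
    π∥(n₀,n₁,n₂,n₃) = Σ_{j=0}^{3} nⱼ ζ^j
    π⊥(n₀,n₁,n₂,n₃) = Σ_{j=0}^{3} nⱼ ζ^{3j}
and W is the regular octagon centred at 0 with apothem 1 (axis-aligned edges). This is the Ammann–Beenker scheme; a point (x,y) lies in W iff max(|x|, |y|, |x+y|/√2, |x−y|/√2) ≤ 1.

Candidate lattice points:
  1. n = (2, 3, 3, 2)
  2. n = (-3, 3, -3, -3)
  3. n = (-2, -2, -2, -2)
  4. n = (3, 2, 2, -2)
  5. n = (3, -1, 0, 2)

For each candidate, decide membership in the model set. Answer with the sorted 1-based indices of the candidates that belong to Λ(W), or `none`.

Internal map: ζ^{3j} for j=0..3 gives (1,0), (−√2/2,√2/2), (0,−1), (√2/2,√2/2).
candidate 1: n = (2, 3, 3, 2) → π⊥ ≈ (+1.292893, +0.535534); max(|x|,|y|,|x±y|/√2) = 1.292893 > 1 ⇒ ∉ W
candidate 2: n = (-3, 3, -3, -3) → π⊥ ≈ (-7.242641, +3.000000); max(|x|,|y|,|x±y|/√2) = 7.242641 > 1 ⇒ ∉ W
candidate 3: n = (-2, -2, -2, -2) → π⊥ ≈ (-2.000000, -0.828427); max(|x|,|y|,|x±y|/√2) = 2.000000 > 1 ⇒ ∉ W
candidate 4: n = (3, 2, 2, -2) → π⊥ ≈ (+0.171573, -2.000000); max(|x|,|y|,|x±y|/√2) = 2.000000 > 1 ⇒ ∉ W
candidate 5: n = (3, -1, 0, 2) → π⊥ ≈ (+5.121320, +0.707107); max(|x|,|y|,|x±y|/√2) = 5.121320 > 1 ⇒ ∉ W

none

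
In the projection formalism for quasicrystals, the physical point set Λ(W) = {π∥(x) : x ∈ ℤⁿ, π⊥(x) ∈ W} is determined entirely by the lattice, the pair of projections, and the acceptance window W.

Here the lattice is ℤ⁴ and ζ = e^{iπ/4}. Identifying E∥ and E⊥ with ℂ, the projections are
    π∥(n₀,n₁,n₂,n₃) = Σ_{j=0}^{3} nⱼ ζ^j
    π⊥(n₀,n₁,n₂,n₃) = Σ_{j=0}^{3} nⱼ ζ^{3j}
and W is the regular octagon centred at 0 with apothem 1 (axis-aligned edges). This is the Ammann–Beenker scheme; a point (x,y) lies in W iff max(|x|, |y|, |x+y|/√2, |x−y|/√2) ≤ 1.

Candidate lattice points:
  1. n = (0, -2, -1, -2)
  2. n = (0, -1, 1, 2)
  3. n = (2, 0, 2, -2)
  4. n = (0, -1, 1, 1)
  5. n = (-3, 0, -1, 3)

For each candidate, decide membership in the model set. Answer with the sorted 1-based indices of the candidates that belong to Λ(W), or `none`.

none

π⊥(n) = n₀ + n₁ζ³ + n₂ζ⁶ + n₃ζ⁹ where ζ = e^{iπ/4}.
candidate 1: n = (0, -2, -1, -2) → π⊥ ≈ (+0.0000, -1.8284); max(|x|,|y|,|x±y|/√2) = 1.8284 > 1 ⇒ ∉ W
candidate 2: n = (0, -1, 1, 2) → π⊥ ≈ (+2.1213, -0.2929); max(|x|,|y|,|x±y|/√2) = 2.1213 > 1 ⇒ ∉ W
candidate 3: n = (2, 0, 2, -2) → π⊥ ≈ (+0.5858, -3.4142); max(|x|,|y|,|x±y|/√2) = 3.4142 > 1 ⇒ ∉ W
candidate 4: n = (0, -1, 1, 1) → π⊥ ≈ (+1.4142, -1.0000); max(|x|,|y|,|x±y|/√2) = 1.7071 > 1 ⇒ ∉ W
candidate 5: n = (-3, 0, -1, 3) → π⊥ ≈ (-0.8787, +3.1213); max(|x|,|y|,|x±y|/√2) = 3.1213 > 1 ⇒ ∉ W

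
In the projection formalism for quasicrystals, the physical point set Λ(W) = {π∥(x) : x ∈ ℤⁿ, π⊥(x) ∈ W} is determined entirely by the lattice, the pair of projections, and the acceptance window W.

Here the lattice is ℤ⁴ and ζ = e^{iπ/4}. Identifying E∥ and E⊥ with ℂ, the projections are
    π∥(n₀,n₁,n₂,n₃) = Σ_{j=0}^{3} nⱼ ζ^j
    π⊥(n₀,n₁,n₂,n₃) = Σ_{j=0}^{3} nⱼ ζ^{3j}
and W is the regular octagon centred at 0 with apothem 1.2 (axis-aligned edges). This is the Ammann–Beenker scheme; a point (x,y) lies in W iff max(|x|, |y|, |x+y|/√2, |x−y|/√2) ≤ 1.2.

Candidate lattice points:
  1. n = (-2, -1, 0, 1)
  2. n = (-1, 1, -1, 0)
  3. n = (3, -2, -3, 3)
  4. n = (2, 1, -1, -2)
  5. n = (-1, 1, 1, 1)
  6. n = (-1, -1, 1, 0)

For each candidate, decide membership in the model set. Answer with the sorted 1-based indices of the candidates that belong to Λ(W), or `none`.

Internal map: ζ^{3j} for j=0..3 gives (1,0), (−√2/2,√2/2), (0,−1), (√2/2,√2/2).
candidate 1: n = (-2, -1, 0, 1) → π⊥ ≈ (-0.58579, +0.00000); max(|x|,|y|,|x±y|/√2) = 0.58579 ≤ 1.2 ⇒ ∈ W
candidate 2: n = (-1, 1, -1, 0) → π⊥ ≈ (-1.70711, +1.70711); max(|x|,|y|,|x±y|/√2) = 2.41421 > 1.2 ⇒ ∉ W
candidate 3: n = (3, -2, -3, 3) → π⊥ ≈ (+6.53553, +3.70711); max(|x|,|y|,|x±y|/√2) = 7.24264 > 1.2 ⇒ ∉ W
candidate 4: n = (2, 1, -1, -2) → π⊥ ≈ (-0.12132, +0.29289); max(|x|,|y|,|x±y|/√2) = 0.29289 ≤ 1.2 ⇒ ∈ W
candidate 5: n = (-1, 1, 1, 1) → π⊥ ≈ (-1.00000, +0.41421); max(|x|,|y|,|x±y|/√2) = 1.00000 ≤ 1.2 ⇒ ∈ W
candidate 6: n = (-1, -1, 1, 0) → π⊥ ≈ (-0.29289, -1.70711); max(|x|,|y|,|x±y|/√2) = 1.70711 > 1.2 ⇒ ∉ W

1, 4, 5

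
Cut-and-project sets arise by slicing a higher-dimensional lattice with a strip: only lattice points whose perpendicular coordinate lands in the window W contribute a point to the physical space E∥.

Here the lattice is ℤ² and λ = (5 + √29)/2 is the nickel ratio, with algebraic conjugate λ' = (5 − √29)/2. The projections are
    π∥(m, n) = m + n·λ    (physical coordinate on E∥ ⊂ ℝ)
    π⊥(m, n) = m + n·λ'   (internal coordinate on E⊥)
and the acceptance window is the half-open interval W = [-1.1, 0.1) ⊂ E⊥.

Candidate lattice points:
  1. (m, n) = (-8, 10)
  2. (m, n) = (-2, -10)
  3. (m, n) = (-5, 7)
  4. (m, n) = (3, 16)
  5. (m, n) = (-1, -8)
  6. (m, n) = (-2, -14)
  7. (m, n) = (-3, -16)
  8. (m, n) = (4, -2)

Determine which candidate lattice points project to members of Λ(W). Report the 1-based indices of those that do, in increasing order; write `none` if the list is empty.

Compute λ' = (5−√29)/2 = -0.192582, so π⊥(m,n) = m -0.192582·n.
#1 (-8,10): internal coord -8 + (10)·λ' = -9.925824; -9.925824 ∉ [-1.1, 0.1) → out
#2 (-2,-10): internal coord -2 + (-10)·λ' = -0.074176; -0.074176 ∈ [-1.1, 0.1) → IN Λ
#3 (-5,7): internal coord -5 + (7)·λ' = -6.348077; -6.348077 ∉ [-1.1, 0.1) → out
#4 (3,16): internal coord 3 + (16)·λ' = -0.081318; -0.081318 ∈ [-1.1, 0.1) → IN Λ
#5 (-1,-8): internal coord -1 + (-8)·λ' = +0.540659; +0.540659 ∉ [-1.1, 0.1) → out
#6 (-2,-14): internal coord -2 + (-14)·λ' = +0.696154; +0.696154 ∉ [-1.1, 0.1) → out
#7 (-3,-16): internal coord -3 + (-16)·λ' = +0.081318; +0.081318 ∈ [-1.1, 0.1) → IN Λ
#8 (4,-2): internal coord 4 + (-2)·λ' = +4.385165; +4.385165 ∉ [-1.1, 0.1) → out

2, 4, 7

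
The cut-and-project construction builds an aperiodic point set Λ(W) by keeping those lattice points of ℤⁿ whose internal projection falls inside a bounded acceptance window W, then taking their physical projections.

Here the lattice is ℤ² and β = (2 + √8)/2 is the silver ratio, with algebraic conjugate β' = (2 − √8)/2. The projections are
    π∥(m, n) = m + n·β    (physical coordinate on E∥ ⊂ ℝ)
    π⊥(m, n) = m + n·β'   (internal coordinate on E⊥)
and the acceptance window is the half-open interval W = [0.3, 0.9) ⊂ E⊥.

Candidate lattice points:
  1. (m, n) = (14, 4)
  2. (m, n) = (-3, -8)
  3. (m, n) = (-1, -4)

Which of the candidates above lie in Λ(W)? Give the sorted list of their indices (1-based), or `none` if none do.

2, 3

Compute β' = (2−√8)/2 = -0.41421, so π⊥(m,n) = m -0.41421·n.
[1] lift (14,4): star map gives 12.34315; window check 0.3 ≤ 12.34315 < 0.9 is false → out
[2] lift (-3,-8): star map gives 0.31371; window check 0.3 ≤ 0.31371 < 0.9 is true → IN Λ
[3] lift (-1,-4): star map gives 0.65685; window check 0.3 ≤ 0.65685 < 0.9 is true → IN Λ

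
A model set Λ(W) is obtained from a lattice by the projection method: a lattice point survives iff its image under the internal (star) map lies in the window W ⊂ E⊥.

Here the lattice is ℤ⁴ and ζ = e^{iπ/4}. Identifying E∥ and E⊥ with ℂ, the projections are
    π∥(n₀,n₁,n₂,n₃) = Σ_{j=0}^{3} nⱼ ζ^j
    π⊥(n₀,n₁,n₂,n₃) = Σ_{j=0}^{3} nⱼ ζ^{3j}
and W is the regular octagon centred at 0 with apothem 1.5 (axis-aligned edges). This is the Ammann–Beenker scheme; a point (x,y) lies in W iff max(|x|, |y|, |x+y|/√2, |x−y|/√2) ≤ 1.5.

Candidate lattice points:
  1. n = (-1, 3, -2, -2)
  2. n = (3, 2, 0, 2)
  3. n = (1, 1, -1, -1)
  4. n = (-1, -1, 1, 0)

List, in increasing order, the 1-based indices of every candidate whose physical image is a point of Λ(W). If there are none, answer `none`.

Internal map: ζ^{3j} for j=0..3 gives (1,0), (−√2/2,√2/2), (0,−1), (√2/2,√2/2).
#1 (-1, 3, -2, -2): internal (-4.53553, 2.70711); octagon support 5.12132 vs apothem 1.5 → ∉ W
#2 (3, 2, 0, 2): internal (3.00000, 2.82843); octagon support 4.12132 vs apothem 1.5 → ∉ W
#3 (1, 1, -1, -1): internal (-0.41421, 1.00000); octagon support 1.00000 vs apothem 1.5 → ∈ W
#4 (-1, -1, 1, 0): internal (-0.29289, -1.70711); octagon support 1.70711 vs apothem 1.5 → ∉ W

3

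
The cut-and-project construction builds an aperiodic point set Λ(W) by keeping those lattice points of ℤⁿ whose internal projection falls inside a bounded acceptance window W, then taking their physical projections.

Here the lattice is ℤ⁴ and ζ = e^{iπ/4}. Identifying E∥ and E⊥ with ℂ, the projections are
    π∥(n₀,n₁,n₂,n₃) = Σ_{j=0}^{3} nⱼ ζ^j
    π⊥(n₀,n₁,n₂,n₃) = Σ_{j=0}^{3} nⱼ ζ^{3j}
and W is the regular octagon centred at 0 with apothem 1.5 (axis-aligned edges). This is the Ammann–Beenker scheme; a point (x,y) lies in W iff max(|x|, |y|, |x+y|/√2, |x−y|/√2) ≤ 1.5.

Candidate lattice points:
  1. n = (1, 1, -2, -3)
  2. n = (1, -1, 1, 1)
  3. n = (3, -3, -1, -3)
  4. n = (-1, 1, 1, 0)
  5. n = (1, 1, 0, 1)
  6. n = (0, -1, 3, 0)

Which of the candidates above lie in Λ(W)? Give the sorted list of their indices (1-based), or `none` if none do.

π⊥(n) = n₀ + n₁ζ³ + n₂ζ⁶ + n₃ζ⁹ where ζ = e^{iπ/4}.
#1 (1, 1, -2, -3): internal (-1.828427, 0.585786); octagon support 1.828427 vs apothem 1.5 → ∉ W
#2 (1, -1, 1, 1): internal (2.414214, -1.000000); octagon support 2.414214 vs apothem 1.5 → ∉ W
#3 (3, -3, -1, -3): internal (3.000000, -3.242641); octagon support 4.414214 vs apothem 1.5 → ∉ W
#4 (-1, 1, 1, 0): internal (-1.707107, -0.292893); octagon support 1.707107 vs apothem 1.5 → ∉ W
#5 (1, 1, 0, 1): internal (1.000000, 1.414214); octagon support 1.707107 vs apothem 1.5 → ∉ W
#6 (0, -1, 3, 0): internal (0.707107, -3.707107); octagon support 3.707107 vs apothem 1.5 → ∉ W

none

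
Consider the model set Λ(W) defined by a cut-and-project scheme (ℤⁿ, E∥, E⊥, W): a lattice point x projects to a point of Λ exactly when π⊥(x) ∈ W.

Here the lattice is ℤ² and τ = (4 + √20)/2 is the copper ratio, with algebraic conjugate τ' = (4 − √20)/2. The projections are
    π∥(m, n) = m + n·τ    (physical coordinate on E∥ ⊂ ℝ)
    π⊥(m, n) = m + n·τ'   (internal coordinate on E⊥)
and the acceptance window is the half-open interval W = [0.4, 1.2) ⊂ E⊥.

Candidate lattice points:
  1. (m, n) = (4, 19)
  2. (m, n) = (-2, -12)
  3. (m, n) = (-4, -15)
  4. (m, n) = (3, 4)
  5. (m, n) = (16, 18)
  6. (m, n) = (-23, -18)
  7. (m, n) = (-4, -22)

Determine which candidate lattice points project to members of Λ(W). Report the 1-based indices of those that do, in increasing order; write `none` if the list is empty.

Compute τ' = (4−√20)/2 = -0.23607, so π⊥(m,n) = m -0.23607·n.
candidate 1: (m,n)=(4,19) → π∥ = 4+19·τ ≈ 84.48529, π⊥ = 4+19·τ' ≈ -0.48529 ∉ [0.4, 1.2) ⇒ out
candidate 2: (m,n)=(-2,-12) → π∥ = -2-12·τ ≈ -52.83282, π⊥ = -2-12·τ' ≈ 0.83282 ∈ [0.4, 1.2) ⇒ IN Λ
candidate 3: (m,n)=(-4,-15) → π∥ = -4-15·τ ≈ -67.54102, π⊥ = -4-15·τ' ≈ -0.45898 ∉ [0.4, 1.2) ⇒ out
candidate 4: (m,n)=(3,4) → π∥ = 3+4·τ ≈ 19.94427, π⊥ = 3+4·τ' ≈ 2.05573 ∉ [0.4, 1.2) ⇒ out
candidate 5: (m,n)=(16,18) → π∥ = 16+18·τ ≈ 92.24922, π⊥ = 16+18·τ' ≈ 11.75078 ∉ [0.4, 1.2) ⇒ out
candidate 6: (m,n)=(-23,-18) → π∥ = -23-18·τ ≈ -99.24922, π⊥ = -23-18·τ' ≈ -18.75078 ∉ [0.4, 1.2) ⇒ out
candidate 7: (m,n)=(-4,-22) → π∥ = -4-22·τ ≈ -97.19350, π⊥ = -4-22·τ' ≈ 1.19350 ∈ [0.4, 1.2) ⇒ IN Λ

2, 7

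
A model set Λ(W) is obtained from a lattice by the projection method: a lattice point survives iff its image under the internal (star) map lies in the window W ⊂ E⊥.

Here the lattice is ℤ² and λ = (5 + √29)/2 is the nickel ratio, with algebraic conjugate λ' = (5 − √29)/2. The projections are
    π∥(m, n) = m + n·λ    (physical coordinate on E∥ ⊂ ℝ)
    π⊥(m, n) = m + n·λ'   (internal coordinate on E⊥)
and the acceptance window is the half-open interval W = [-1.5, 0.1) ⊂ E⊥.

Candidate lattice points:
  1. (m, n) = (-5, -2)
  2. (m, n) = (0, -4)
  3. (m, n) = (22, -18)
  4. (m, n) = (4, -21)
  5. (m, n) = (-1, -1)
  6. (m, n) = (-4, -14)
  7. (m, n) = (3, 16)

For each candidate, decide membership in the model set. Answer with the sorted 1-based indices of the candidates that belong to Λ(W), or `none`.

λ' = (5−√29)/2 ≈ -0.19258.
[1] lift (-5,-2): star map gives -4.61484; window check -1.5 ≤ -4.61484 < 0.1 is false → out
[2] lift (0,-4): star map gives 0.77033; window check -1.5 ≤ 0.77033 < 0.1 is false → out
[3] lift (22,-18): star map gives 25.46648; window check -1.5 ≤ 25.46648 < 0.1 is false → out
[4] lift (4,-21): star map gives 8.04423; window check -1.5 ≤ 8.04423 < 0.1 is false → out
[5] lift (-1,-1): star map gives -0.80742; window check -1.5 ≤ -0.80742 < 0.1 is true → IN Λ
[6] lift (-4,-14): star map gives -1.30385; window check -1.5 ≤ -1.30385 < 0.1 is true → IN Λ
[7] lift (3,16): star map gives -0.08132; window check -1.5 ≤ -0.08132 < 0.1 is true → IN Λ

5, 6, 7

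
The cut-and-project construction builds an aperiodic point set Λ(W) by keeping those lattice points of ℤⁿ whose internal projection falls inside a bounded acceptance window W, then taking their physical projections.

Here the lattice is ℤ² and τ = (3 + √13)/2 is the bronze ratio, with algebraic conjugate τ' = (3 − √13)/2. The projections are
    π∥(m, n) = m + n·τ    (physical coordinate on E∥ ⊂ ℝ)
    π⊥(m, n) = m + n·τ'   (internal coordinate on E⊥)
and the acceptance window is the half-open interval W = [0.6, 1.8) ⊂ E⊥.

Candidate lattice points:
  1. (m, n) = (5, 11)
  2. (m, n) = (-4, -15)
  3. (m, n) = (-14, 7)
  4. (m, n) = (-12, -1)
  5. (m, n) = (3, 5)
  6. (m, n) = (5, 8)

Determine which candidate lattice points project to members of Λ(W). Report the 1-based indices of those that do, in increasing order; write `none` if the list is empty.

1, 5

Numerically τ ≈ 3.30278 and τ' = −1/τ ≈ -0.30278.
[1] lift (5,11): star map gives 1.66947; window check 0.6 ≤ 1.66947 < 1.8 is true → IN Λ
[2] lift (-4,-15): star map gives 0.54163; window check 0.6 ≤ 0.54163 < 1.8 is false → out
[3] lift (-14,7): star map gives -16.11943; window check 0.6 ≤ -16.11943 < 1.8 is false → out
[4] lift (-12,-1): star map gives -11.69722; window check 0.6 ≤ -11.69722 < 1.8 is false → out
[5] lift (3,5): star map gives 1.48612; window check 0.6 ≤ 1.48612 < 1.8 is true → IN Λ
[6] lift (5,8): star map gives 2.57779; window check 0.6 ≤ 2.57779 < 1.8 is false → out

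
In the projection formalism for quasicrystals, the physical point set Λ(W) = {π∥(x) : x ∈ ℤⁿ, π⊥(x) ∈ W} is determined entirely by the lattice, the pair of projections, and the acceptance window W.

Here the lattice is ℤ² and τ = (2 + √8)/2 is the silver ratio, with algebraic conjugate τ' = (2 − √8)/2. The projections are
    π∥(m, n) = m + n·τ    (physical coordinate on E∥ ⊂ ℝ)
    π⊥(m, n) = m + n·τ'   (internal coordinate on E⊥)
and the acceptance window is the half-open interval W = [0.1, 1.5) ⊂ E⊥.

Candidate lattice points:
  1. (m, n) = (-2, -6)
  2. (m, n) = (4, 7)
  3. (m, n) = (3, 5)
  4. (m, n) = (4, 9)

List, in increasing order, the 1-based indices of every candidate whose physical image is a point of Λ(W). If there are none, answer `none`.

Numerically τ ≈ 2.4142 and τ' = −1/τ ≈ -0.4142.
#1 (-2,-6): internal coord -2 + (-6)·τ' = +0.4853; +0.4853 ∈ [0.1, 1.5) → IN Λ
#2 (4,7): internal coord 4 + (7)·τ' = +1.1005; +1.1005 ∈ [0.1, 1.5) → IN Λ
#3 (3,5): internal coord 3 + (5)·τ' = +0.9289; +0.9289 ∈ [0.1, 1.5) → IN Λ
#4 (4,9): internal coord 4 + (9)·τ' = +0.2721; +0.2721 ∈ [0.1, 1.5) → IN Λ

1, 2, 3, 4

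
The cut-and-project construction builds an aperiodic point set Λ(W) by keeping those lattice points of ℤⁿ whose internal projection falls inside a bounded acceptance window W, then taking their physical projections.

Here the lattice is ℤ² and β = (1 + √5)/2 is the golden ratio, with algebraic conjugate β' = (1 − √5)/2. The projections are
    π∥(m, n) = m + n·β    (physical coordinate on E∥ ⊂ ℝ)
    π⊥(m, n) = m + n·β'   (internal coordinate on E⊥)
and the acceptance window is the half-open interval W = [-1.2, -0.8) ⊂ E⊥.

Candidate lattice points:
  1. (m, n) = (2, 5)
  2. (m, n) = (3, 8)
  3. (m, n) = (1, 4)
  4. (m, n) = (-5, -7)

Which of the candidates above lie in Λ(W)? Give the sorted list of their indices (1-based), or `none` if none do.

β' = (1−√5)/2 ≈ -0.61803.
candidate 1: (m,n)=(2,5) → π∥ = 2+5·β ≈ 10.09017, π⊥ = 2+5·β' ≈ -1.09017 ∈ [-1.2, -0.8) ⇒ IN Λ
candidate 2: (m,n)=(3,8) → π∥ = 3+8·β ≈ 15.94427, π⊥ = 3+8·β' ≈ -1.94427 ∉ [-1.2, -0.8) ⇒ out
candidate 3: (m,n)=(1,4) → π∥ = 1+4·β ≈ 7.47214, π⊥ = 1+4·β' ≈ -1.47214 ∉ [-1.2, -0.8) ⇒ out
candidate 4: (m,n)=(-5,-7) → π∥ = -5-7·β ≈ -16.32624, π⊥ = -5-7·β' ≈ -0.67376 ∉ [-1.2, -0.8) ⇒ out

1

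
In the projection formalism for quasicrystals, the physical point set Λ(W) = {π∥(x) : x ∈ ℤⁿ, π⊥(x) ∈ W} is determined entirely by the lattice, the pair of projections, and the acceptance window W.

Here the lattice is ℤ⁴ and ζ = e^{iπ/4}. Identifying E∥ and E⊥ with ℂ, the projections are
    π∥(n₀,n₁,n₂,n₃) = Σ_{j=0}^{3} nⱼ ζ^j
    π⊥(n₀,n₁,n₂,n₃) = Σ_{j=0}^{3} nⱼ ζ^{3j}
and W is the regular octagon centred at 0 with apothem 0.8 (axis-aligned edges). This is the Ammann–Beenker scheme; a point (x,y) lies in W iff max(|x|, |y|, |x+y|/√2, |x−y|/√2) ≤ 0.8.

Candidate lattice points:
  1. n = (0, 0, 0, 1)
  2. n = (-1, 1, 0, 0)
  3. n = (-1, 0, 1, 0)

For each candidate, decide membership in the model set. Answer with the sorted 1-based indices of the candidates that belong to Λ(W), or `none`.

Internal map: ζ^{3j} for j=0..3 gives (1,0), (−√2/2,√2/2), (0,−1), (√2/2,√2/2).
candidate 1: n = (0, 0, 0, 1) → π⊥ ≈ (+0.707107, +0.707107); max(|x|,|y|,|x±y|/√2) = 1.000000 > 0.8 ⇒ ∉ W
candidate 2: n = (-1, 1, 0, 0) → π⊥ ≈ (-1.707107, +0.707107); max(|x|,|y|,|x±y|/√2) = 1.707107 > 0.8 ⇒ ∉ W
candidate 3: n = (-1, 0, 1, 0) → π⊥ ≈ (-1.000000, -1.000000); max(|x|,|y|,|x±y|/√2) = 1.414214 > 0.8 ⇒ ∉ W

none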